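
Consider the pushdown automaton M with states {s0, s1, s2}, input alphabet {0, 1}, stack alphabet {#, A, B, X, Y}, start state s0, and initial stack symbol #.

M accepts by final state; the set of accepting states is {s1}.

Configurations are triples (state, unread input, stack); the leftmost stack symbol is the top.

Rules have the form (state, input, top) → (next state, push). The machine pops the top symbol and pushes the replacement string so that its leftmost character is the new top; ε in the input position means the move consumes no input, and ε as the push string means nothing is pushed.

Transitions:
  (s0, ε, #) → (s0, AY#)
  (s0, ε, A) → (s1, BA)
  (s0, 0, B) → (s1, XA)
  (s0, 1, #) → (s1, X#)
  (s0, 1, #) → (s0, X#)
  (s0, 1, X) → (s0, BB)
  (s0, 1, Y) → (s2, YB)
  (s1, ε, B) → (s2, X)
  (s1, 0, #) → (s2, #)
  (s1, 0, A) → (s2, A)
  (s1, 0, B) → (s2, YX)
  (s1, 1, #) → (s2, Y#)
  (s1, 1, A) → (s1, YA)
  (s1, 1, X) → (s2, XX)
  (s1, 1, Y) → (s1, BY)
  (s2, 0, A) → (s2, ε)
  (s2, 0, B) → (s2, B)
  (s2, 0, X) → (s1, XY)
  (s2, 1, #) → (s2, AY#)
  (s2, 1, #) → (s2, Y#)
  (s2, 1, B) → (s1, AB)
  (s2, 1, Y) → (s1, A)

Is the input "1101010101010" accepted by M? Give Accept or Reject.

Accept

One accepting computation: (s0, 1101010101010, #) ⊢ (s1, 101010101010, X#) ⊢ (s2, 01010101010, XX#) ⊢ (s1, 1010101010, XYX#) ⊢ (s2, 010101010, XXYX#) ⊢ (s1, 10101010, XYXYX#) ⊢ (s2, 0101010, XXYXYX#) ⊢ (s1, 101010, XYXYXYX#) ⊢ (s2, 01010, XXYXYXYX#) ⊢ (s1, 1010, XYXYXYXYX#) ⊢ (s2, 010, XXYXYXYXYX#) ⊢ (s1, 10, XYXYXYXYXYX#) ⊢ (s2, 0, XXYXYXYXYXYX#) ⊢ (s1, ε, XYXYXYXYXYXYX#)
All input consumed and state s1 ∈ F.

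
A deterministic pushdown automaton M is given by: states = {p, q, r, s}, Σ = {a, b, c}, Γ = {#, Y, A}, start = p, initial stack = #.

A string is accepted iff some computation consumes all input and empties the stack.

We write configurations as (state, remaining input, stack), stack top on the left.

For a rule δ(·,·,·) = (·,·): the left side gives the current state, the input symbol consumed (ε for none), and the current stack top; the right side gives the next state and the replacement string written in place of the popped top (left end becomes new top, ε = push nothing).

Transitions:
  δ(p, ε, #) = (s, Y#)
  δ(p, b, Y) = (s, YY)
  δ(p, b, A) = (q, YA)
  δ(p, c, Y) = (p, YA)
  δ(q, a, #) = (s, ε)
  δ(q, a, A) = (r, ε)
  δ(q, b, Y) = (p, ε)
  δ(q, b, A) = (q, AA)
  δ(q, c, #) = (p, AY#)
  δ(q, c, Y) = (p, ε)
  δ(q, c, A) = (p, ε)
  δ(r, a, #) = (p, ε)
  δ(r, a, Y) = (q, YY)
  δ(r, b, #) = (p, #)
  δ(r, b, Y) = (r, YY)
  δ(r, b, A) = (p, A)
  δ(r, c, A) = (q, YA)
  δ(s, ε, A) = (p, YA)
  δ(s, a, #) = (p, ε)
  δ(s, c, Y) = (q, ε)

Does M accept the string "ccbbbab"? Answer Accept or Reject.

(p, ccbbbab, #) ⊢ (s, ccbbbab, Y#) ⊢ (q, cbbbab, #) ⊢ (p, bbbab, AY#) ⊢ (q, bbab, YAY#) ⊢ (p, bab, AY#) ⊢ (q, ab, YAY#)
No transition applies at (q, ab, YAY#); input not fully consumed.

Reject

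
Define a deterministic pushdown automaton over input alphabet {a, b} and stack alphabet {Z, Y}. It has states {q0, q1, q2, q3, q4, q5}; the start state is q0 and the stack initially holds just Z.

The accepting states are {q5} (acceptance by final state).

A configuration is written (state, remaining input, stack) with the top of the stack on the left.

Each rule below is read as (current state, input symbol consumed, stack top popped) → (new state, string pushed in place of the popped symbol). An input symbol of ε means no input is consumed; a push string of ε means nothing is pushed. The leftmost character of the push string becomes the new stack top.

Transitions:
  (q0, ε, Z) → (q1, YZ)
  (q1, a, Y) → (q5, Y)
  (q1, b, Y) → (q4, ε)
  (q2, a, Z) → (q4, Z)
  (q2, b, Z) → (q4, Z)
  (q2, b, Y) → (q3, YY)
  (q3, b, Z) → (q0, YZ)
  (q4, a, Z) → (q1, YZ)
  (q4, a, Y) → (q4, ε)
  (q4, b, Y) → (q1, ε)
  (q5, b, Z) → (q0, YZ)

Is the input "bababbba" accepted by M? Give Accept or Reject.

(q0, bababbba, Z)
  ε-move, top Z: go to q1, push YZ → (q1, bababbba, YZ)
  read b, top Y: go to q4, push ε → (q4, ababbba, Z)
  read a, top Z: go to q1, push YZ → (q1, babbba, YZ)
  read b, top Y: go to q4, push ε → (q4, abbba, Z)
  read a, top Z: go to q1, push YZ → (q1, bbba, YZ)
  read b, top Y: go to q4, push ε → (q4, bba, Z)
No transition applies at (q4, bba, Z); input not fully consumed.

Reject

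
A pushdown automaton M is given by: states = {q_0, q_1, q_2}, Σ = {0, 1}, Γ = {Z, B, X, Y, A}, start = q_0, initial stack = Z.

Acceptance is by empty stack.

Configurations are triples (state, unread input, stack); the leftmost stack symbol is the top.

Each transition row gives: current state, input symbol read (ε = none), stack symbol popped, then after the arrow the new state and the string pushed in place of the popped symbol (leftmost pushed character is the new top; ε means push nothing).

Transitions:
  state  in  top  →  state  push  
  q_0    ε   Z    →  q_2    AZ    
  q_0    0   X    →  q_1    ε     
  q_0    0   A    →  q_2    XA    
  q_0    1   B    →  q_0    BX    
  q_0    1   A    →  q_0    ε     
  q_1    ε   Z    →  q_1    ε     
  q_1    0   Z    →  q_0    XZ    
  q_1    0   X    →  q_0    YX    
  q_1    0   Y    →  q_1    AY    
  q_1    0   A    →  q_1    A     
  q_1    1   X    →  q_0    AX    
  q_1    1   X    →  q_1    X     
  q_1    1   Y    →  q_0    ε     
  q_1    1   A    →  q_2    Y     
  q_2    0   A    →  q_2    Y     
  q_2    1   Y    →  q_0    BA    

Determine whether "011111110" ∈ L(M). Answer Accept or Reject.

No computation consumes all input and empties the stack.

Reject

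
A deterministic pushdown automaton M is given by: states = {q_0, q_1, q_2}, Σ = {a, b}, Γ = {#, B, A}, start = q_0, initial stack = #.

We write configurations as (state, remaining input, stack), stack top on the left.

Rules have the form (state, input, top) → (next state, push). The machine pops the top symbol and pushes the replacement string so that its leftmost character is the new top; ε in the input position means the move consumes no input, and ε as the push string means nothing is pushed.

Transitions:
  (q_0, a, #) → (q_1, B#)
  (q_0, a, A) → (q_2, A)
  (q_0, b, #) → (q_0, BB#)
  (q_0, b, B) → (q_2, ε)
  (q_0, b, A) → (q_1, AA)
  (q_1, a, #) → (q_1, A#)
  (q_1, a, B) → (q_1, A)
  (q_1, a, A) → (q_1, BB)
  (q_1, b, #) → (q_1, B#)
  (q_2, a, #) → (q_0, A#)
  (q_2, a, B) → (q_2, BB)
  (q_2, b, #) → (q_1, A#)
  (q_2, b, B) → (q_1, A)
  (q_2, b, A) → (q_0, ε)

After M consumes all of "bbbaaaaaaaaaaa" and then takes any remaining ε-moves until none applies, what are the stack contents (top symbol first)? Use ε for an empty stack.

BBBBBBB#

(q_0, bbbaaaaaaaaaaa, #)
  read b, top #: go to q_0, push BB# → (q_0, bbaaaaaaaaaaa, BB#)
  read b, top B: go to q_2, push ε → (q_2, baaaaaaaaaaa, B#)
  read b, top B: go to q_1, push A → (q_1, aaaaaaaaaaa, A#)
  read a, top A: go to q_1, push BB → (q_1, aaaaaaaaaa, BB#)
  read a, top B: go to q_1, push A → (q_1, aaaaaaaaa, AB#)
  read a, top A: go to q_1, push BB → (q_1, aaaaaaaa, BBB#)
  read a, top B: go to q_1, push A → (q_1, aaaaaaa, ABB#)
  read a, top A: go to q_1, push BB → (q_1, aaaaaa, BBBB#)
  read a, top B: go to q_1, push A → (q_1, aaaaa, ABBB#)
  read a, top A: go to q_1, push BB → (q_1, aaaa, BBBBB#)
  read a, top B: go to q_1, push A → (q_1, aaa, ABBBB#)
  read a, top A: go to q_1, push BB → (q_1, aa, BBBBBB#)
  read a, top B: go to q_1, push A → (q_1, a, ABBBBB#)
  read a, top A: go to q_1, push BB → (q_1, ε, BBBBBBB#)
All input consumed in state q_1 with stack BBBBBBB#.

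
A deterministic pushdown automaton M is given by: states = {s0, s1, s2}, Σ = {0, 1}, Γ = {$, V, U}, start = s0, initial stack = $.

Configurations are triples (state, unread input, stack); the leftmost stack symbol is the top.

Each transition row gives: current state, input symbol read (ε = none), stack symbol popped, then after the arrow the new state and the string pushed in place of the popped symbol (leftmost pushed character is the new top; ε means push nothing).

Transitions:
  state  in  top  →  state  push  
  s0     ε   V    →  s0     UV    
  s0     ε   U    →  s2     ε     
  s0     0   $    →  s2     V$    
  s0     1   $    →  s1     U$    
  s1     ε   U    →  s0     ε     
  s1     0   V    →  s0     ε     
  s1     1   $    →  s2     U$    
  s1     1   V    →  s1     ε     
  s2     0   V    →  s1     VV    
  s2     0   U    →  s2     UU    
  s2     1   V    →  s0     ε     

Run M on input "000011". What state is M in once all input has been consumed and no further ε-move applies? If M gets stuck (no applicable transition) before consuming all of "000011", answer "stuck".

s1

(s0, 000011, $)
  read 0, top $: go to s2, push V$ → (s2, 00011, V$)
  read 0, top V: go to s1, push VV → (s1, 0011, VV$)
  read 0, top V: go to s0, push ε → (s0, 011, V$)
  ε-move, top V: go to s0, push UV → (s0, 011, UV$)
  ε-move, top U: go to s2, push ε → (s2, 011, V$)
  read 0, top V: go to s1, push VV → (s1, 11, VV$)
  read 1, top V: go to s1, push ε → (s1, 1, V$)
  read 1, top V: go to s1, push ε → (s1, ε, $)
All input consumed; M is in state s1.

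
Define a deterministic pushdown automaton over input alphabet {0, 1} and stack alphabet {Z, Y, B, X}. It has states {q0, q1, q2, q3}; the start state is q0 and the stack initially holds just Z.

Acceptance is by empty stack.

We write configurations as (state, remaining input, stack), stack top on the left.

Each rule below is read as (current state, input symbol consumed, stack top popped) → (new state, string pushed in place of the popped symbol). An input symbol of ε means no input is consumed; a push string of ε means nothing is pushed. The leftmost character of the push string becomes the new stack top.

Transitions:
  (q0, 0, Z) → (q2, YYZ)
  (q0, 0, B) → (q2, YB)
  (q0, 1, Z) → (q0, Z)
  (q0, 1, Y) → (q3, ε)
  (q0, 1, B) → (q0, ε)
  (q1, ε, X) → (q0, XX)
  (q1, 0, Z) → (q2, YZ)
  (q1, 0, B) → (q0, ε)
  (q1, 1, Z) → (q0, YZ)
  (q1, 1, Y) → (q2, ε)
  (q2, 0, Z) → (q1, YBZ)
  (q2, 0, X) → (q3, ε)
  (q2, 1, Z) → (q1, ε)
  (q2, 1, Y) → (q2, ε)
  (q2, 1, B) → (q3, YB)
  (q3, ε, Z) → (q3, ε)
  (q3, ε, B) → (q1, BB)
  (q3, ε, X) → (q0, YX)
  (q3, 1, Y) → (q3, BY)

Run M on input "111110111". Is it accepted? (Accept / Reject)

Accept

(q0, 111110111, Z)
  read 1, top Z: go to q0, push Z → (q0, 11110111, Z)
  read 1, top Z: go to q0, push Z → (q0, 1110111, Z)
  read 1, top Z: go to q0, push Z → (q0, 110111, Z)
  read 1, top Z: go to q0, push Z → (q0, 10111, Z)
  read 1, top Z: go to q0, push Z → (q0, 0111, Z)
  read 0, top Z: go to q2, push YYZ → (q2, 111, YYZ)
  read 1, top Y: go to q2, push ε → (q2, 11, YZ)
  read 1, top Y: go to q2, push ε → (q2, 1, Z)
  read 1, top Z: go to q1, push ε → (q1, ε, ε)
All input consumed and the stack is empty.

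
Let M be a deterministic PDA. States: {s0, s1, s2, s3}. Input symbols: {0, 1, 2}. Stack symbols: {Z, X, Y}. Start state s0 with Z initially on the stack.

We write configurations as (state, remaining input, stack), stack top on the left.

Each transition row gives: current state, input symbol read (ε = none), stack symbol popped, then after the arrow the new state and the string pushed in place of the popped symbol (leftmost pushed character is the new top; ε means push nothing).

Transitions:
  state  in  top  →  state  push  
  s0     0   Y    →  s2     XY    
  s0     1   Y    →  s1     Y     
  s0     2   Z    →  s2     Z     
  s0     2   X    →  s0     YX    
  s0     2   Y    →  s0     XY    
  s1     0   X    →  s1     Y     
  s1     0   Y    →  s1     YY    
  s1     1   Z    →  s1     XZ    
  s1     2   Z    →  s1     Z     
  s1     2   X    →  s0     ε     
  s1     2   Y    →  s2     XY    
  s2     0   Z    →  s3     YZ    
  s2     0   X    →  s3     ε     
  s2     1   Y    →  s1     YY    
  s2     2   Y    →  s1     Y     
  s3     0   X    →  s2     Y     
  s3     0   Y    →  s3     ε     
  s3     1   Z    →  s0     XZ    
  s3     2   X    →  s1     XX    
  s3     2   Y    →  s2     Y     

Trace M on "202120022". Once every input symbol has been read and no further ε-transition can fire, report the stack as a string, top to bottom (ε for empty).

YZ

(s0, 202120022, Z)
  read 2, top Z: go to s2, push Z → (s2, 02120022, Z)
  read 0, top Z: go to s3, push YZ → (s3, 2120022, YZ)
  read 2, top Y: go to s2, push Y → (s2, 120022, YZ)
  read 1, top Y: go to s1, push YY → (s1, 20022, YYZ)
  read 2, top Y: go to s2, push XY → (s2, 0022, XYYZ)
  read 0, top X: go to s3, push ε → (s3, 022, YYZ)
  read 0, top Y: go to s3, push ε → (s3, 22, YZ)
  read 2, top Y: go to s2, push Y → (s2, 2, YZ)
  read 2, top Y: go to s1, push Y → (s1, ε, YZ)
All input consumed in state s1 with stack YZ.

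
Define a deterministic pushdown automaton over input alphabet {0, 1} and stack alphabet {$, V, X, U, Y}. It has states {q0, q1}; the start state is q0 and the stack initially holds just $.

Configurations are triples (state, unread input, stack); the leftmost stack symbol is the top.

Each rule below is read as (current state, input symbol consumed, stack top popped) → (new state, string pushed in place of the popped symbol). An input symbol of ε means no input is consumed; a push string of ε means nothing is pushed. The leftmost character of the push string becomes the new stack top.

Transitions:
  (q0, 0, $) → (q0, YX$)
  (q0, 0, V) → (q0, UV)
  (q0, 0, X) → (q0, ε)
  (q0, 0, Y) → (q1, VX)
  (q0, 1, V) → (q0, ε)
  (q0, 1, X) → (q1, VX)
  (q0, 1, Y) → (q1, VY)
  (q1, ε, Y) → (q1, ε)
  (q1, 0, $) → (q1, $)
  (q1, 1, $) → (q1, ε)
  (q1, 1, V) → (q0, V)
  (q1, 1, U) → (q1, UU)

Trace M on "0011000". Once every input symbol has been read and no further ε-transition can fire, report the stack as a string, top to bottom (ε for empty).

(q0, 0011000, $) ⊢ (q0, 011000, YX$) ⊢ (q1, 11000, VXX$) ⊢ (q0, 1000, VXX$) ⊢ (q0, 000, XX$) ⊢ (q0, 00, X$) ⊢ (q0, 0, $) ⊢ (q0, ε, YX$)
All input consumed in state q0 with stack YX$.

YX$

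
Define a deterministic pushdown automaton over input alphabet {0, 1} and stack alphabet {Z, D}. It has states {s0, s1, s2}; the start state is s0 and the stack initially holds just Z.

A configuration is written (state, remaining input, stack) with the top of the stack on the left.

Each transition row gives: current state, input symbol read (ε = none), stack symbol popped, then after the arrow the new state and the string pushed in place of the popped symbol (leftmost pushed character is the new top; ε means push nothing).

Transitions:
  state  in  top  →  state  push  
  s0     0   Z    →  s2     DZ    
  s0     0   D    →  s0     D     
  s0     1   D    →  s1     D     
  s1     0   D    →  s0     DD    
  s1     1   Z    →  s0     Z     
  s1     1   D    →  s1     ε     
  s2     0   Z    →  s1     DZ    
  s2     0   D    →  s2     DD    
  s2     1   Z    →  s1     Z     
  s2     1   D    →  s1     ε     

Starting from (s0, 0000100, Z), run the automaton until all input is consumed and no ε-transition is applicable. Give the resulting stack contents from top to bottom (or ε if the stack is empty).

DDDDZ

(s0, 0000100, Z) ⊢ (s2, 000100, DZ) ⊢ (s2, 00100, DDZ) ⊢ (s2, 0100, DDDZ) ⊢ (s2, 100, DDDDZ) ⊢ (s1, 00, DDDZ) ⊢ (s0, 0, DDDDZ) ⊢ (s0, ε, DDDDZ)
All input consumed in state s0 with stack DDDDZ.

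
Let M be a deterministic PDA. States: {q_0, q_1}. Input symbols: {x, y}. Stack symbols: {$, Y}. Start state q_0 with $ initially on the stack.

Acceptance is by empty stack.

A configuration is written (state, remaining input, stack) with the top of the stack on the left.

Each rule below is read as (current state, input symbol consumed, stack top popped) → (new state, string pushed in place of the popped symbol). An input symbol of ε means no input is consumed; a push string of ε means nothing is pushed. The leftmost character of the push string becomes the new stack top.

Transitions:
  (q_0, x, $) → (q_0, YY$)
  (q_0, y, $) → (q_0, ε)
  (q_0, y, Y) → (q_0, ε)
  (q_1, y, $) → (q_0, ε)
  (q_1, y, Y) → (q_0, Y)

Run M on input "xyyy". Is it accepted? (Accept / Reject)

Accept

(q_0, xyyy, $)
  read x, top $: go to q_0, push YY$ → (q_0, yyy, YY$)
  read y, top Y: go to q_0, push ε → (q_0, yy, Y$)
  read y, top Y: go to q_0, push ε → (q_0, y, $)
  read y, top $: go to q_0, push ε → (q_0, ε, ε)
All input consumed and the stack is empty.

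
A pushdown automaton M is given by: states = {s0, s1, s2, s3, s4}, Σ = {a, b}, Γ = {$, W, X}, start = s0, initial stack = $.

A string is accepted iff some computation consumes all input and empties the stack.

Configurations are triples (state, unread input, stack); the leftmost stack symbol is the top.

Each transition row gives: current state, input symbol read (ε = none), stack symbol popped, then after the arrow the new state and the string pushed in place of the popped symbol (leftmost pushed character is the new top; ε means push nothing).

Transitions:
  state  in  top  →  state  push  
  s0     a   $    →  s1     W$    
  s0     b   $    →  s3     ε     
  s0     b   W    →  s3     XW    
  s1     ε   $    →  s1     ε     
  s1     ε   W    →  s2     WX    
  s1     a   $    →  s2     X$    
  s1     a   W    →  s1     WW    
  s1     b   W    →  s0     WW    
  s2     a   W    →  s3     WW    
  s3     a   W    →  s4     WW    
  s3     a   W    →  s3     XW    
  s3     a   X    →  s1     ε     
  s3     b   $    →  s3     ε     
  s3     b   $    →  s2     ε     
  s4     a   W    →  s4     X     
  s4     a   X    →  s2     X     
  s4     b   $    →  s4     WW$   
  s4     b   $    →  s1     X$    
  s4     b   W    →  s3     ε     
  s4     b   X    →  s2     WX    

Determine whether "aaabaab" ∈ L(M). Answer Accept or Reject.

Reject

No computation consumes all input and empties the stack.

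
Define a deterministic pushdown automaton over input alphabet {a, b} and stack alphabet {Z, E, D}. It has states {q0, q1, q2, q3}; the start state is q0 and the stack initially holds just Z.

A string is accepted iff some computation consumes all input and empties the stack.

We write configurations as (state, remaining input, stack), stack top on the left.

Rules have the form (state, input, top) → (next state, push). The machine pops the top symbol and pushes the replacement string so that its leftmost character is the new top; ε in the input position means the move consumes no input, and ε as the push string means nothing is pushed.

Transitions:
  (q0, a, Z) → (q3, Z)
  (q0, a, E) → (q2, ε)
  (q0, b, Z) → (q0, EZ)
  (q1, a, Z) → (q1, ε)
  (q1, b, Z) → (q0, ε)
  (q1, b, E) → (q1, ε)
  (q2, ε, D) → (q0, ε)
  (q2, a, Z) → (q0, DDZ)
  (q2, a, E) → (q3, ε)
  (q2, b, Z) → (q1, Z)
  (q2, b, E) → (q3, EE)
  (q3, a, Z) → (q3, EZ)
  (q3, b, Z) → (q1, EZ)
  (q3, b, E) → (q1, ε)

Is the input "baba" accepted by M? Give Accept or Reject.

Accept

(q0, baba, Z)
  read b, top Z: go to q0, push EZ → (q0, aba, EZ)
  read a, top E: go to q2, push ε → (q2, ba, Z)
  read b, top Z: go to q1, push Z → (q1, a, Z)
  read a, top Z: go to q1, push ε → (q1, ε, ε)
All input consumed and the stack is empty.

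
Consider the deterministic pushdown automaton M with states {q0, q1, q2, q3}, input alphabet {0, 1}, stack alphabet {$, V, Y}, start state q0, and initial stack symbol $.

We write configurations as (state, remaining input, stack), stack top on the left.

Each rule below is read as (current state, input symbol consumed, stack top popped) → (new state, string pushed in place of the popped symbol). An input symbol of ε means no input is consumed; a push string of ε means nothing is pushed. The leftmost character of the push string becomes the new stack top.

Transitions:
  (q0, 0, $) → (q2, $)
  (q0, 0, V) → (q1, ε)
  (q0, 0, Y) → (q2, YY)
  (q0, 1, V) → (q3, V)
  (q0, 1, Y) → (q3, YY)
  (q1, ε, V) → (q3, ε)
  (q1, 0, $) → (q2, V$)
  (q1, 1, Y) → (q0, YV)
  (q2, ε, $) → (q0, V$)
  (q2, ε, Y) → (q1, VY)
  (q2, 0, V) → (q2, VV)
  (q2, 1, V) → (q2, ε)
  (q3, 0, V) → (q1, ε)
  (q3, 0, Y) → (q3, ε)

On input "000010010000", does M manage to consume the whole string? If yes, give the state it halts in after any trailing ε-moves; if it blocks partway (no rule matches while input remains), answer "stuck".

q2

(q0, 000010010000, $)
  read 0, top $: go to q2, push $ → (q2, 00010010000, $)
  ε-move, top $: go to q0, push V$ → (q0, 00010010000, V$)
  read 0, top V: go to q1, push ε → (q1, 0010010000, $)
  read 0, top $: go to q2, push V$ → (q2, 010010000, V$)
  read 0, top V: go to q2, push VV → (q2, 10010000, VV$)
  read 1, top V: go to q2, push ε → (q2, 0010000, V$)
  read 0, top V: go to q2, push VV → (q2, 010000, VV$)
  read 0, top V: go to q2, push VV → (q2, 10000, VVV$)
  read 1, top V: go to q2, push ε → (q2, 0000, VV$)
  read 0, top V: go to q2, push VV → (q2, 000, VVV$)
  read 0, top V: go to q2, push VV → (q2, 00, VVVV$)
  read 0, top V: go to q2, push VV → (q2, 0, VVVVV$)
  read 0, top V: go to q2, push VV → (q2, ε, VVVVVV$)
All input consumed; M is in state q2.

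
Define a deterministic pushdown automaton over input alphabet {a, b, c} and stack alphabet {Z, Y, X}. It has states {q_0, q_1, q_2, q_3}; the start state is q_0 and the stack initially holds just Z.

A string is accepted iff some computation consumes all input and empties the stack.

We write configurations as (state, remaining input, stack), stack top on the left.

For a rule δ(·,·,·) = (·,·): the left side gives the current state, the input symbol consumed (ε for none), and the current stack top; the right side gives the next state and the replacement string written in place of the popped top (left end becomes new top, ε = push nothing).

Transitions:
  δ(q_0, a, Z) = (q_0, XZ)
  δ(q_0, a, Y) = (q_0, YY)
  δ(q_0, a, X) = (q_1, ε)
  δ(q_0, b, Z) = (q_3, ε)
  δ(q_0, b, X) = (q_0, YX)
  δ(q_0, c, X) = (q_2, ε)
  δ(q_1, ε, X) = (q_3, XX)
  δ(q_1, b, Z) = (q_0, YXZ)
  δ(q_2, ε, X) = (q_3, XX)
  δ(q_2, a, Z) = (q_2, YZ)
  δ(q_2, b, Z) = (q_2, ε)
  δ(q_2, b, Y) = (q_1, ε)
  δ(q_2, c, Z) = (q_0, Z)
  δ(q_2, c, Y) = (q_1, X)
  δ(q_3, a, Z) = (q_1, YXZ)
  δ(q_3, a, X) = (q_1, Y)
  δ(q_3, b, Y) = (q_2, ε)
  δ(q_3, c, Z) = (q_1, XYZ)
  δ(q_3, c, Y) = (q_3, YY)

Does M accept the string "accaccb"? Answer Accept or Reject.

(q_0, accaccb, Z)
  read a, top Z: go to q_0, push XZ → (q_0, ccaccb, XZ)
  read c, top X: go to q_2, push ε → (q_2, caccb, Z)
  read c, top Z: go to q_0, push Z → (q_0, accb, Z)
  read a, top Z: go to q_0, push XZ → (q_0, ccb, XZ)
  read c, top X: go to q_2, push ε → (q_2, cb, Z)
  read c, top Z: go to q_0, push Z → (q_0, b, Z)
  read b, top Z: go to q_3, push ε → (q_3, ε, ε)
All input consumed and the stack is empty.

Accept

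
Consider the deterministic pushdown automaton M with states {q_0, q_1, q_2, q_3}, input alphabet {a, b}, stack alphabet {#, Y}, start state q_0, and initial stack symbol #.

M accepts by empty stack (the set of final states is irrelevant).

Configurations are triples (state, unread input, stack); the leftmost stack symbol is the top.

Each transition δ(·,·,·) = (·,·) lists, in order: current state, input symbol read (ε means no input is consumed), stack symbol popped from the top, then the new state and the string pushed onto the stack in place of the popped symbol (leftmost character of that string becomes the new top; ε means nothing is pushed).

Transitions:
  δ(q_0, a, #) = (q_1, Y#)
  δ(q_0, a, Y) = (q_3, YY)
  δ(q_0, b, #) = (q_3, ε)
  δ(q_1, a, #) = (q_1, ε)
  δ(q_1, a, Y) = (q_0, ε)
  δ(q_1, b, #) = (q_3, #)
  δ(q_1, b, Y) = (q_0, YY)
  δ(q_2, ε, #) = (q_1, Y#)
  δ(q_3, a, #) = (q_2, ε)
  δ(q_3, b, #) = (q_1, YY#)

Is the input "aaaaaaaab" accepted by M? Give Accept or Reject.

(q_0, aaaaaaaab, #) ⊢ (q_1, aaaaaaab, Y#) ⊢ (q_0, aaaaaab, #) ⊢ (q_1, aaaaab, Y#) ⊢ (q_0, aaaab, #) ⊢ (q_1, aaab, Y#) ⊢ (q_0, aab, #) ⊢ (q_1, ab, Y#) ⊢ (q_0, b, #) ⊢ (q_3, ε, ε)
All input consumed and the stack is empty.

Accept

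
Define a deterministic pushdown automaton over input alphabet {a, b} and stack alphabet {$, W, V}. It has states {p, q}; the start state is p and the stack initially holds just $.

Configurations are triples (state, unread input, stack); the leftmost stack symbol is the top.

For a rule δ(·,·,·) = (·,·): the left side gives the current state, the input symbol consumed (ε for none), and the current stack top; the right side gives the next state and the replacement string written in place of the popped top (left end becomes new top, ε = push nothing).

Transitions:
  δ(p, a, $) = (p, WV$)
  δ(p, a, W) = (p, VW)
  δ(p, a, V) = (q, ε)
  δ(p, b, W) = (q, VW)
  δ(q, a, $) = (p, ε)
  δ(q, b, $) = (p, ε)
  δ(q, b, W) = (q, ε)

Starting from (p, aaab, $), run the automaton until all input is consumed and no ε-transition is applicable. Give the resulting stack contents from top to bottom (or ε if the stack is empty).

(p, aaab, $) ⊢ (p, aab, WV$) ⊢ (p, ab, VWV$) ⊢ (q, b, WV$) ⊢ (q, ε, V$)
All input consumed in state q with stack V$.

V$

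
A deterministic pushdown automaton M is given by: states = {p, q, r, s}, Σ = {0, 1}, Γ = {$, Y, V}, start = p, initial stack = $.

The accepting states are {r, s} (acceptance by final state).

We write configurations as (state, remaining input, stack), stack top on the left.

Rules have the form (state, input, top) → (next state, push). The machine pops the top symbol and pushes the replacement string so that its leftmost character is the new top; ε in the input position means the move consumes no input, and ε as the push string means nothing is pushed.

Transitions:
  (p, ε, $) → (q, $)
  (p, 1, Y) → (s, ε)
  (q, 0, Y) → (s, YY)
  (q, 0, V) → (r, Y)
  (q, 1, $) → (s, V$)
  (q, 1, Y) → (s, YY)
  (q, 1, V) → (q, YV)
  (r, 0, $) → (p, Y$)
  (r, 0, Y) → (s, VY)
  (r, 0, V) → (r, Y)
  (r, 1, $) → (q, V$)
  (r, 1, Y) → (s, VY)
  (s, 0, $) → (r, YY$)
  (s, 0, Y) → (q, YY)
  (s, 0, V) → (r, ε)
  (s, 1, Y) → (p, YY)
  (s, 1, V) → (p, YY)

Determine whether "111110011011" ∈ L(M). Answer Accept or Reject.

(p, 111110011011, $)
  ε-move, top $: go to q, push $ → (q, 111110011011, $)
  read 1, top $: go to s, push V$ → (s, 11110011011, V$)
  read 1, top V: go to p, push YY → (p, 1110011011, YY$)
  read 1, top Y: go to s, push ε → (s, 110011011, Y$)
  read 1, top Y: go to p, push YY → (p, 10011011, YY$)
  read 1, top Y: go to s, push ε → (s, 0011011, Y$)
  read 0, top Y: go to q, push YY → (q, 011011, YY$)
  read 0, top Y: go to s, push YY → (s, 11011, YYY$)
  read 1, top Y: go to p, push YY → (p, 1011, YYYY$)
  read 1, top Y: go to s, push ε → (s, 011, YYY$)
  read 0, top Y: go to q, push YY → (q, 11, YYYY$)
  read 1, top Y: go to s, push YY → (s, 1, YYYYY$)
  read 1, top Y: go to p, push YY → (p, ε, YYYYYY$)
All input consumed; state p ∉ F and no further ε-move applies.

Reject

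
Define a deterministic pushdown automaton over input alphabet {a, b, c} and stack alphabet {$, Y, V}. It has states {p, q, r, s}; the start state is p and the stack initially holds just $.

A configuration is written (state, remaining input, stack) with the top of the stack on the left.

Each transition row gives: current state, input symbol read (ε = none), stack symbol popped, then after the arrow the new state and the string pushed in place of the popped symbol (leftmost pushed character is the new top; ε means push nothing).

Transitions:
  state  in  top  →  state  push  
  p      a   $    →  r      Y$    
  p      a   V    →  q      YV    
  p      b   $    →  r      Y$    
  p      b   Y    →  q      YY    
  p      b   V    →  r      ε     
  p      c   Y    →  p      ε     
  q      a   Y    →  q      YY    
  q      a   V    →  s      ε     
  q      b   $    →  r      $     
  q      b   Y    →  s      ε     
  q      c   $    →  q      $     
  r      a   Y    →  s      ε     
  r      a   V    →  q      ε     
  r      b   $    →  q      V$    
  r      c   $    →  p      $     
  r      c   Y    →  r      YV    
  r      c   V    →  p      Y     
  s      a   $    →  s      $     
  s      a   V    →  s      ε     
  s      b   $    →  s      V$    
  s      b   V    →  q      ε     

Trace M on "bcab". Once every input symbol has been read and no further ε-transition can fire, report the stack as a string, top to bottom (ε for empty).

$

(p, bcab, $)
  read b, top $: go to r, push Y$ → (r, cab, Y$)
  read c, top Y: go to r, push YV → (r, ab, YV$)
  read a, top Y: go to s, push ε → (s, b, V$)
  read b, top V: go to q, push ε → (q, ε, $)
All input consumed in state q with stack $.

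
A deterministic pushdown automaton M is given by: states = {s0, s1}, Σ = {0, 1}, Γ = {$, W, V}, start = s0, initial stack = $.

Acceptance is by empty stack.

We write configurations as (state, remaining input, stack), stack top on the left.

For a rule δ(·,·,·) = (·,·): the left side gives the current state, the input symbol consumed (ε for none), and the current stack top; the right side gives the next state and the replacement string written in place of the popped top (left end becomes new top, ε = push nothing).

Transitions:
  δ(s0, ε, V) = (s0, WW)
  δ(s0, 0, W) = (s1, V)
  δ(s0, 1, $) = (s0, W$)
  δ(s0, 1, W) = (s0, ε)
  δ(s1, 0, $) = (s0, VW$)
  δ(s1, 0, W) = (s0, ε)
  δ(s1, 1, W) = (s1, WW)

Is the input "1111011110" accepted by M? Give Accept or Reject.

(s0, 1111011110, $) ⊢ (s0, 111011110, W$) ⊢ (s0, 11011110, $) ⊢ (s0, 1011110, W$) ⊢ (s0, 011110, $)
No transition applies at (s0, 011110, $); input not fully consumed.

Reject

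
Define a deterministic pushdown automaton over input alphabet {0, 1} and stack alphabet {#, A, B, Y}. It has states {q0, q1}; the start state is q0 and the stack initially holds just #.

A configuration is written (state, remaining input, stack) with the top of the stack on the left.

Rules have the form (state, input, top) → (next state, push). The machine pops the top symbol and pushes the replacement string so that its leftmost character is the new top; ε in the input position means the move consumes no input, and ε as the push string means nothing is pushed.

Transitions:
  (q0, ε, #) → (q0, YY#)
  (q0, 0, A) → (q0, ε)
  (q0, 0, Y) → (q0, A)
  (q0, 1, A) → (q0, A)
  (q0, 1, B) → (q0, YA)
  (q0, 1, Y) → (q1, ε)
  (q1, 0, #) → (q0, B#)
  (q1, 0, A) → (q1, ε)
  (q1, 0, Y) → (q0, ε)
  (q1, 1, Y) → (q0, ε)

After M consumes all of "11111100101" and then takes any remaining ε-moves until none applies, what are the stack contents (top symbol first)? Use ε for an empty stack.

(q0, 11111100101, #) ⊢ (q0, 11111100101, YY#) ⊢ (q1, 1111100101, Y#) ⊢ (q0, 111100101, #) ⊢ (q0, 111100101, YY#) ⊢ (q1, 11100101, Y#) ⊢ (q0, 1100101, #) ⊢ (q0, 1100101, YY#) ⊢ (q1, 100101, Y#) ⊢ (q0, 00101, #) ⊢ (q0, 00101, YY#) ⊢ (q0, 0101, AY#) ⊢ (q0, 101, Y#) ⊢ (q1, 01, #) ⊢ (q0, 1, B#) ⊢ (q0, ε, YA#)
All input consumed in state q0 with stack YA#.

YA#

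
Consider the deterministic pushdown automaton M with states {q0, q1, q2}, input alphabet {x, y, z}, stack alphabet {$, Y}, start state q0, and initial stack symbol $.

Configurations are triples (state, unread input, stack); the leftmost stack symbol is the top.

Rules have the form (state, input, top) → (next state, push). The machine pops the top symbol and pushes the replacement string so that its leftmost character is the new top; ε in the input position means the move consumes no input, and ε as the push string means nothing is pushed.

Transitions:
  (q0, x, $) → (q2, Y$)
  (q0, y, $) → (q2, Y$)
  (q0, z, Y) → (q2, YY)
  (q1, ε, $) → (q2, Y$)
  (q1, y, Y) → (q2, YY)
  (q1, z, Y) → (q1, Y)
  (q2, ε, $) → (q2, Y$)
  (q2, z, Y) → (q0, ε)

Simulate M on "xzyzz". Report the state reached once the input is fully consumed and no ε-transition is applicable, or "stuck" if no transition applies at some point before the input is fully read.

(q0, xzyzz, $)
  read x, top $: go to q2, push Y$ → (q2, zyzz, Y$)
  read z, top Y: go to q0, push ε → (q0, yzz, $)
  read y, top $: go to q2, push Y$ → (q2, zz, Y$)
  read z, top Y: go to q0, push ε → (q0, z, $)
No transition for (q0, z, top $); M blocks with input z remaining.

stuck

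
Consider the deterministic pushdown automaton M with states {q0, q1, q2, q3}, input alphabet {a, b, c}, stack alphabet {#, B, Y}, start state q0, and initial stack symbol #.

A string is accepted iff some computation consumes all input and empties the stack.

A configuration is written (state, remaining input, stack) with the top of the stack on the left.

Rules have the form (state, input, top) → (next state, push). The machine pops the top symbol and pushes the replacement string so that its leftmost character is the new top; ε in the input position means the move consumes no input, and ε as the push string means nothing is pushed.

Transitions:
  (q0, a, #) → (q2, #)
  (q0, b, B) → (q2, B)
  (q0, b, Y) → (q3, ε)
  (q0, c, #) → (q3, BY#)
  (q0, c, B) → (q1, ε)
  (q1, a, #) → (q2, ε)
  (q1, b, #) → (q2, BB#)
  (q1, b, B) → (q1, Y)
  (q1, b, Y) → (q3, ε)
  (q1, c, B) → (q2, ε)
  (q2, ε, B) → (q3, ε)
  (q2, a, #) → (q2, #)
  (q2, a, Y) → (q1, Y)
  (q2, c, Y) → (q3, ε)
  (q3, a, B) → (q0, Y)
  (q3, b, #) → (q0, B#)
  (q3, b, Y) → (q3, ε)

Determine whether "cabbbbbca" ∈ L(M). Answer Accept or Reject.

Accept

(q0, cabbbbbca, #) ⊢ (q3, abbbbbca, BY#) ⊢ (q0, bbbbbca, YY#) ⊢ (q3, bbbbca, Y#) ⊢ (q3, bbbca, #) ⊢ (q0, bbca, B#) ⊢ (q2, bca, B#) ⊢ (q3, bca, #) ⊢ (q0, ca, B#) ⊢ (q1, a, #) ⊢ (q2, ε, ε)
All input consumed and the stack is empty.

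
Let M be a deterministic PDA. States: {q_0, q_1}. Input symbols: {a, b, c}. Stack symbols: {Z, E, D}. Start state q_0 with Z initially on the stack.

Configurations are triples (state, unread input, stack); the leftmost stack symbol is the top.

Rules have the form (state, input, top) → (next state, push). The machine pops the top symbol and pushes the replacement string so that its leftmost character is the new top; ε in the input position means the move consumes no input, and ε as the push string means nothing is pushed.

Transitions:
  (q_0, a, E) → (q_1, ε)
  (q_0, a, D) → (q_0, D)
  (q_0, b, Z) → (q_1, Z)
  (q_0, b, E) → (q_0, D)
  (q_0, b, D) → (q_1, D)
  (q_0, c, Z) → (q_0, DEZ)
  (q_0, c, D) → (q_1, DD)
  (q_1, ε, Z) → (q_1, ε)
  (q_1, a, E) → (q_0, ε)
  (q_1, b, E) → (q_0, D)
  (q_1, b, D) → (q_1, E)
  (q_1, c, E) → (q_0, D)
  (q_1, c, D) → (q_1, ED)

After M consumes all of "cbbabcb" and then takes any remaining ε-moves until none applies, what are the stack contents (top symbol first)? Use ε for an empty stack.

(q_0, cbbabcb, Z)
  read c, top Z: go to q_0, push DEZ → (q_0, bbabcb, DEZ)
  read b, top D: go to q_1, push D → (q_1, babcb, DEZ)
  read b, top D: go to q_1, push E → (q_1, abcb, EEZ)
  read a, top E: go to q_0, push ε → (q_0, bcb, EZ)
  read b, top E: go to q_0, push D → (q_0, cb, DZ)
  read c, top D: go to q_1, push DD → (q_1, b, DDZ)
  read b, top D: go to q_1, push E → (q_1, ε, EDZ)
All input consumed in state q_1 with stack EDZ.

EDZ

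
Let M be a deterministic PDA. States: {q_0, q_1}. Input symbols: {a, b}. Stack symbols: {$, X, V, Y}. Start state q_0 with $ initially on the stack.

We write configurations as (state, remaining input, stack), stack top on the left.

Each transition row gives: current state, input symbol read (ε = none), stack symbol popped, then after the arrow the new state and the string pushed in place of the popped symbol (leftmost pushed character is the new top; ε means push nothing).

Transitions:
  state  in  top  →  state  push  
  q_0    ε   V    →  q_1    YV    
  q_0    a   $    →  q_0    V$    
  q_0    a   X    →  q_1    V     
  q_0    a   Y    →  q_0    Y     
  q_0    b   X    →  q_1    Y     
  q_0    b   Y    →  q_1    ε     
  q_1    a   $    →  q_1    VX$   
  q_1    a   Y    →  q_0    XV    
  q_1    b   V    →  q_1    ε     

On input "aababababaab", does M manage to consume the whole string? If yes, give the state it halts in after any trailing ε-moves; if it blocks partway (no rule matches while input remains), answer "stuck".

(q_0, aababababaab, $) ⊢ (q_0, ababababaab, V$) ⊢ (q_1, ababababaab, YV$) ⊢ (q_0, babababaab, XVV$) ⊢ (q_1, abababaab, YVV$) ⊢ (q_0, bababaab, XVVV$) ⊢ (q_1, ababaab, YVVV$) ⊢ (q_0, babaab, XVVVV$) ⊢ (q_1, abaab, YVVVV$) ⊢ (q_0, baab, XVVVVV$) ⊢ (q_1, aab, YVVVVV$) ⊢ (q_0, ab, XVVVVVV$) ⊢ (q_1, b, VVVVVVV$) ⊢ (q_1, ε, VVVVVV$)
All input consumed; M is in state q_1.

q_1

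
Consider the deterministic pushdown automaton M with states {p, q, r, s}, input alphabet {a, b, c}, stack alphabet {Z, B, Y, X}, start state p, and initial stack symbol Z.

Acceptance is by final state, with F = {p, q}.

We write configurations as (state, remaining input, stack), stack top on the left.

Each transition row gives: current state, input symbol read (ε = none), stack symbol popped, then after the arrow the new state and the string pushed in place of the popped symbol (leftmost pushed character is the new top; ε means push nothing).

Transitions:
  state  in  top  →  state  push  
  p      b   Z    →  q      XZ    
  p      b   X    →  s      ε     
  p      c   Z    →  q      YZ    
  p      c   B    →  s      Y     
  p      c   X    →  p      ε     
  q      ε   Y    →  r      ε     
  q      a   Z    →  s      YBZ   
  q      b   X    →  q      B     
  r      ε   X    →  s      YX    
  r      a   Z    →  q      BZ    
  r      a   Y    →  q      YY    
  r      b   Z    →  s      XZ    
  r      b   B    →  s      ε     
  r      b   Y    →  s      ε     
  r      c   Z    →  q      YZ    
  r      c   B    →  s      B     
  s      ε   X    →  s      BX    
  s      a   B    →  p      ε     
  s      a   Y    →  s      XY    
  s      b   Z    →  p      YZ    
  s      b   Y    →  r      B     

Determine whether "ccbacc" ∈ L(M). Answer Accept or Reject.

(p, ccbacc, Z)
  read c, top Z: go to q, push YZ → (q, cbacc, YZ)
  ε-move, top Y: go to r, push ε → (r, cbacc, Z)
  read c, top Z: go to q, push YZ → (q, bacc, YZ)
  ε-move, top Y: go to r, push ε → (r, bacc, Z)
  read b, top Z: go to s, push XZ → (s, acc, XZ)
  ε-move, top X: go to s, push BX → (s, acc, BXZ)
  read a, top B: go to p, push ε → (p, cc, XZ)
  read c, top X: go to p, push ε → (p, c, Z)
  read c, top Z: go to q, push YZ → (q, ε, YZ)
All input consumed; state q ∈ F.

Accept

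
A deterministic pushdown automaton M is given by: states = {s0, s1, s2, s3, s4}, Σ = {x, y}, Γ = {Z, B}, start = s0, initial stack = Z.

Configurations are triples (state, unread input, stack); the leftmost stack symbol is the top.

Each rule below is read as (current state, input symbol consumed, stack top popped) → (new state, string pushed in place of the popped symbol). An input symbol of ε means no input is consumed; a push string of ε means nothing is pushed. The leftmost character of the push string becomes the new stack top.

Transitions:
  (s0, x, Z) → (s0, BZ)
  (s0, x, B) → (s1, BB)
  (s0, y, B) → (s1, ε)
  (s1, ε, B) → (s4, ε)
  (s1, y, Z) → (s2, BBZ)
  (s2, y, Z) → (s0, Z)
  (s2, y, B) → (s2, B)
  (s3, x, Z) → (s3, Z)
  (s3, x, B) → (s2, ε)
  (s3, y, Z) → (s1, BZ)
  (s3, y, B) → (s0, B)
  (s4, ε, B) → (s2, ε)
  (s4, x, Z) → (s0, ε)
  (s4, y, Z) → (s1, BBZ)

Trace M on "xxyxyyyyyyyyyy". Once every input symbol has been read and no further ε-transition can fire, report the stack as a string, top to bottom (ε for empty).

BBZ

(s0, xxyxyyyyyyyyyy, Z)
  read x, top Z: go to s0, push BZ → (s0, xyxyyyyyyyyyy, BZ)
  read x, top B: go to s1, push BB → (s1, yxyyyyyyyyyy, BBZ)
  ε-move, top B: go to s4, push ε → (s4, yxyyyyyyyyyy, BZ)
  ε-move, top B: go to s2, push ε → (s2, yxyyyyyyyyyy, Z)
  read y, top Z: go to s0, push Z → (s0, xyyyyyyyyyy, Z)
  read x, top Z: go to s0, push BZ → (s0, yyyyyyyyyy, BZ)
  read y, top B: go to s1, push ε → (s1, yyyyyyyyy, Z)
  read y, top Z: go to s2, push BBZ → (s2, yyyyyyyy, BBZ)
  read y, top B: go to s2, push B → (s2, yyyyyyy, BBZ)
  read y, top B: go to s2, push B → (s2, yyyyyy, BBZ)
  read y, top B: go to s2, push B → (s2, yyyyy, BBZ)
  read y, top B: go to s2, push B → (s2, yyyy, BBZ)
  read y, top B: go to s2, push B → (s2, yyy, BBZ)
  read y, top B: go to s2, push B → (s2, yy, BBZ)
  read y, top B: go to s2, push B → (s2, y, BBZ)
  read y, top B: go to s2, push B → (s2, ε, BBZ)
All input consumed in state s2 with stack BBZ.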